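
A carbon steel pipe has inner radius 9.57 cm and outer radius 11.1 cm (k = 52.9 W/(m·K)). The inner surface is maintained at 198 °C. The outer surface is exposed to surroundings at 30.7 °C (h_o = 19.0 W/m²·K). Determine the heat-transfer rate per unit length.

Q' = 2.20 kW/m

Resistance network (inner→outer):
  R'_carbon steel = ln(0.111/0.0957)/(2πk) = 0.1483/(2π·52.9) = 4.462×10^-4 m·K/W
  R'_conv,out = 1/(2πr h) = 1/(2π·0.111·19.0) = 0.07546 m·K/W
ΣR = 4.462×10^-4 + 0.07546 = 0.07591 m·K/W
Q' = ΔT/ΣR = (198 °C − 30.7 °C)/0.07591 = 2200 W/m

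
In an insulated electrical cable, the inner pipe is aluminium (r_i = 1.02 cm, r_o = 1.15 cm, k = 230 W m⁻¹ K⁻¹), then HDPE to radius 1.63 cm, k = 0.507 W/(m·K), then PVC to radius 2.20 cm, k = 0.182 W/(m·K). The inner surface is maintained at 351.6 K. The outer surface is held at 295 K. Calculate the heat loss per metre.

Q' = 152 W/m

Treat each layer as a resistance in series:
  R'_aluminium = ln(0.0115/0.0102)/(2πk) = 0.1200/(2π·230) = 8.301×10^-5 m·K/W
  R'_HDPE = ln(0.0163/0.0115)/(2πk) = 0.3488/(2π·0.507) = 0.1095 m·K/W
  R'_PVC = ln(0.0220/0.0163)/(2πk) = 0.2999/(2π·0.182) = 0.2622 m·K/W
ΣR = 8.301×10^-5 + 0.1095 + 0.2622 = 0.3718 m·K/W
Q' = ΔT/ΣR = (351.6 K − 295 K)/0.3718 = 152 W/m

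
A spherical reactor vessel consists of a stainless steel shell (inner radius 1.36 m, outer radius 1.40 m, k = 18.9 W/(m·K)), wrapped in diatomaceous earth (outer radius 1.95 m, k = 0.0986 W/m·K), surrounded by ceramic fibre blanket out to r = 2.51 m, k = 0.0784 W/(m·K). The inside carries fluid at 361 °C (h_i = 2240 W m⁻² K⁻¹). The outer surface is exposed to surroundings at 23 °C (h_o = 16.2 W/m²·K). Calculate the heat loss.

Series thermal resistances, inner to outer:
  R_conv,in = 1/(4πr²h) = 1/(4π·1.36²·2240) = 1.921×10^-5 K/W
  R_stainless steel = (1/1.36 − 1/1.40)/(4πk) = 0.02101/(4π·18.9) = 8.845×10^-5 K/W
  R_diatomaceous earth = (1/1.40 − 1/1.95)/(4πk) = 0.2015/(4π·0.0986) = 0.1626 K/W
  R_ceramic fibre blanket = (1/1.95 − 1/2.51)/(4πk) = 0.1144/(4π·0.0784) = 0.1161 K/W
  R_conv,out = 1/(4πr²h) = 1/(4π·2.51²·16.2) = 7.797×10^-4 K/W
ΣR = 1.921×10^-5 + 8.845×10^-5 + 0.1626 + 0.1161 + 7.797×10^-4 = 0.2796 K/W
Q = ΔT/ΣR = (361 °C − 23 °C)/0.2796 = 1210 W

Q = 1210 W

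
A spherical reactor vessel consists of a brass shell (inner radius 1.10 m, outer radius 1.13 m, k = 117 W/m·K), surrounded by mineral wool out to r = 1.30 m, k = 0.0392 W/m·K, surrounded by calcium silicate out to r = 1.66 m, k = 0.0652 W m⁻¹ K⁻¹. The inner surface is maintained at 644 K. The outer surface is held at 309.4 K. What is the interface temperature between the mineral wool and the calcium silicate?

Resistance network (inner→outer):
  R_brass = (1/1.10 − 1/1.13)/(4πk) = 0.02414/(4π·117) = 1.642×10^-5 K/W
  R_mineral wool = (1/1.13 − 1/1.30)/(4πk) = 0.1157/(4π·0.0392) = 0.2349 K/W
  R_calcium silicate = (1/1.30 − 1/1.66)/(4πk) = 0.1668/(4π·0.0652) = 0.2036 K/W
ΣR = 1.642×10^-5 + 0.2349 + 0.2036 = 0.4385 K/W
Q = ΔT/ΣR = (644 K − 309.4 K)/0.4385 = 763.1 W
From the inner boundary to the mineral wool/calcium silicate interface, ΣR_partial = 0.2349 K/W.
T_interface = T_in − Q·ΣR_partial = 644 K − (763.1)(0.2349) = 465 K

T = 465 K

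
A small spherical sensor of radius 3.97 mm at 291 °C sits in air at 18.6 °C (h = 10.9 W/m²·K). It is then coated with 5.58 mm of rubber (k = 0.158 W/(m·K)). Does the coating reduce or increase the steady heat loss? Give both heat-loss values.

increases: 0.588 → 1.77 W

Critical radius for a sphere: r_cr = 2k/h = 0.0290 m = 2.90 cm.
Outer radius after coating: r₂ = 0.00397 + 0.00558 = 0.00955 m.
Since r₁ < r_cr and r₂ ≤ r_cr, the coating moves toward the maximum at r_cr — heat loss rises.
Bare: R = 1/(4πr₁²h) = 463.2 K/W; Q = 272.4/463.2 = 0.588 W.
Coated: R = R_cond + R_conv = 154.2 K/W; Q = 272.4/154.2 = 1.77 W.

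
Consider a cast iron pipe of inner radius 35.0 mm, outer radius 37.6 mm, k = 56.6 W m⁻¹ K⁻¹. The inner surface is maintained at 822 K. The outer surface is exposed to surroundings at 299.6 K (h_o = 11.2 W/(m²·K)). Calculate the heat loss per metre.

Resistance network (inner→outer):
  R'_cast iron = ln(0.0376/0.0350)/(2πk) = 0.07166/(2π·56.6) = 2.015×10^-4 m·K/W
  R'_conv,out = 1/(2πr h) = 1/(2π·0.0376·11.2) = 0.3779 m·K/W
ΣR = 2.015×10^-4 + 0.3779 = 0.3781 m·K/W
Q' = ΔT/ΣR = (822 K − 299.6 K)/0.3781 = 1380 W/m

Q' = 1380 W/m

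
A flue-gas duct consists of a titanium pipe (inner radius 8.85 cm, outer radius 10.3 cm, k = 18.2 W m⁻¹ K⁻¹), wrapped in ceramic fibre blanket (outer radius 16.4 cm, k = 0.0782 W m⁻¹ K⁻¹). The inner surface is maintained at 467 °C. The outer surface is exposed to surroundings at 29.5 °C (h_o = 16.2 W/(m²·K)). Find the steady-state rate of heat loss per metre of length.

Q' = 434 W/m

Treat each layer as a resistance in series:
  R'_titanium = ln(0.103/0.0885)/(2πk) = 0.1517/(2π·18.2) = 0.001327 m·K/W
  R'_ceramic fibre blanket = ln(0.164/0.103)/(2πk) = 0.4651/(2π·0.0782) = 0.9467 m·K/W
  R'_conv,out = 1/(2πr h) = 1/(2π·0.164·16.2) = 0.05990 m·K/W
ΣR = 0.001327 + 0.9467 + 0.05990 = 1.008 m·K/W
Q' = ΔT/ΣR = (467 °C − 29.5 °C)/1.008 = 434 W/m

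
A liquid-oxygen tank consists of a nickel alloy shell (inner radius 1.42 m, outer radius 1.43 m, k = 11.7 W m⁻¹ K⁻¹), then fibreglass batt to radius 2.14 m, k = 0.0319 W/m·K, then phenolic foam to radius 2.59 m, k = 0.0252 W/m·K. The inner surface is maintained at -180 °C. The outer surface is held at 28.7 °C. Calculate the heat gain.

Q = 250 W

Treat each layer as a resistance in series:
  R_nickel alloy = (1/1.42 − 1/1.43)/(4πk) = 0.004925/(4π·11.7) = 3.349×10^-5 K/W
  R_fibreglass batt = (1/1.43 − 1/2.14)/(4πk) = 0.2320/(4π·0.0319) = 0.5788 K/W
  R_phenolic foam = (1/2.14 − 1/2.59)/(4πk) = 0.08119/(4π·0.0252) = 0.2564 K/W
ΣR = 3.349×10^-5 + 0.5788 + 0.2564 = 0.8352 K/W
Q = ΔT/ΣR = (-180 °C − 28.7 °C)/0.8352 = -250 W
(Negative Q ⇒ heat flows inward; heat gain = 250 W.)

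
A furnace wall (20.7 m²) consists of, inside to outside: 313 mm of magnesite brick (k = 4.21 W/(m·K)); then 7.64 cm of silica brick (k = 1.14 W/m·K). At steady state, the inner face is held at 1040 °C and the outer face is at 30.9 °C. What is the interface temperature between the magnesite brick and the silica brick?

Treat each layer as a resistance in series:
  R_magnesite brick = L/(kA) = 0.313/(4.21·20.7) = 0.003592 K/W
  R_silica brick = L/(kA) = 0.0764/(1.14·20.7) = 0.003238 K/W
ΣR = 0.003592 + 0.003238 = 0.006830 K/W
Q = ΔT/ΣR = (1040 °C − 30.9 °C)/0.006830 = 1.477×10^5 W
From the inner boundary to the magnesite brick/silica brick interface, ΣR_partial = 0.003592 K/W.
T_interface = T_in − Q·ΣR_partial = 1040 °C − (1.477×10^5)(0.003592) = 509 °C

T = 509 °C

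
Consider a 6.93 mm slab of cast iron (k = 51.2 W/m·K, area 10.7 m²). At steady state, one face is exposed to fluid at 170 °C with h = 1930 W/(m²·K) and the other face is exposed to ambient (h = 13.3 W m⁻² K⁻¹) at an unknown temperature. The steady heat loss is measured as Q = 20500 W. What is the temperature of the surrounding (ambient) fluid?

Sum the resistances:
  R_conv,in = 1/(hA) = 1/(1930·10.7) = 4.842×10^-5 K/W
  R_cast iron = L/(kA) = 0.00693/(51.2·10.7) = 1.265×10^-5 K/W
  R_conv,out = 1/(hA) = 1/(13.3·10.7) = 0.007027 K/W
ΣR = 0.007088 K/W
ΔT = Q·ΣR = 20500 × 0.007088 = 145.3 K
Heat flows outward, so T_out = T_in − ΔT = 170 − 145.3 = 24.7 °C

T_out = 24.7 °C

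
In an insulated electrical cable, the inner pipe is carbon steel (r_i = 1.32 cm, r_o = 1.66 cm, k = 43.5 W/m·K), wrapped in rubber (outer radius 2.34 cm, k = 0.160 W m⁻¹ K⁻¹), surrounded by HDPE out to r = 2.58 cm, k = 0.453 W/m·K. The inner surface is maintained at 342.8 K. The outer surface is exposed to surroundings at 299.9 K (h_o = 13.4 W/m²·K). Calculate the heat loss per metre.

Resistance network (inner→outer):
  R'_carbon steel = ln(0.0166/0.0132)/(2πk) = 0.2292/(2π·43.5) = 8.385×10^-4 m·K/W
  R'_rubber = ln(0.0234/0.0166)/(2πk) = 0.3433/(2π·0.160) = 0.3415 m·K/W
  R'_HDPE = ln(0.0258/0.0234)/(2πk) = 0.09764/(2π·0.453) = 0.03430 m·K/W
  R'_conv,out = 1/(2πr h) = 1/(2π·0.0258·13.4) = 0.4604 m·K/W
ΣR = 8.385×10^-4 + 0.3415 + 0.03430 + 0.4604 = 0.8370 m·K/W
Q' = ΔT/ΣR = (342.8 K − 299.9 K)/0.8370 = 51.3 W/m

Q' = 51.3 W/m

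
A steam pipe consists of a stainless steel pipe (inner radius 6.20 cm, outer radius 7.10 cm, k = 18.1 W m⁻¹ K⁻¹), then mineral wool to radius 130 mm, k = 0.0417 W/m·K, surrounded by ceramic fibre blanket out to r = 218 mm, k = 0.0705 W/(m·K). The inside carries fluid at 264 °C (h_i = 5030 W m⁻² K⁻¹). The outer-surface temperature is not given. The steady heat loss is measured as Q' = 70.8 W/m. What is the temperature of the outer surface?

Series resistances:
  R'_conv,in = 1/(2πr h) = 1/(2π·0.0620·5030) = 5.103×10^-4 m·K/W
  R'_stainless steel = ln(0.0710/0.0620)/(2πk) = 0.1355/(2π·18.1) = 0.001192 m·K/W
  R'_mineral wool = ln(0.130/0.0710)/(2πk) = 0.6049/(2π·0.0417) = 2.309 m·K/W
  R'_ceramic fibre blanket = ln(0.218/0.130)/(2πk) = 0.5170/(2π·0.0705) = 1.167 m·K/W
ΣR = 3.477 m·K/W
ΔT = Q'·ΣR = 70.8 × 3.477 = 246.2 K
Heat flows outward, so T_out = T_in − ΔT = 264 − 246.2 = 17.8 °C

T_out = 17.8 °C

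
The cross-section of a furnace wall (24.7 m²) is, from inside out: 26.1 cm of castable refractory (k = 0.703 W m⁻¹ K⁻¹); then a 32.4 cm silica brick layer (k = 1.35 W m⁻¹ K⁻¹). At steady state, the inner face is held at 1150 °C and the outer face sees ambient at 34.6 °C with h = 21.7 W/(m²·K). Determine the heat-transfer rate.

Q = 41.9 kW

Resistance network (inner→outer):
  R_castable refractory = L/(kA) = 0.261/(0.703·24.7) = 0.01503 K/W
  R_silica brick = L/(kA) = 0.324/(1.35·24.7) = 0.009717 K/W
  R_conv,out = 1/(hA) = 1/(21.7·24.7) = 0.001866 K/W
ΣR = 0.01503 + 0.009717 + 0.001866 = 0.02661 K/W
Q = ΔT/ΣR = (1150 °C − 34.6 °C)/0.02661 = 41900 W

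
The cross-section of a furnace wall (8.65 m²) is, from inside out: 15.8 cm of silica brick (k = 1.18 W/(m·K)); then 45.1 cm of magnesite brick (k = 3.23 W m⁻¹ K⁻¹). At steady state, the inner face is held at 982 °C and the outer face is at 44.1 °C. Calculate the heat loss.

Treat each layer as a resistance in series:
  R_silica brick = L/(kA) = 0.158/(1.18·8.65) = 0.01548 K/W
  R_magnesite brick = L/(kA) = 0.451/(3.23·8.65) = 0.01614 K/W
ΣR = 0.01548 + 0.01614 = 0.03162 K/W
Q = ΔT/ΣR = (982 °C − 44.1 °C)/0.03162 = 29700 W

Q = 29700 W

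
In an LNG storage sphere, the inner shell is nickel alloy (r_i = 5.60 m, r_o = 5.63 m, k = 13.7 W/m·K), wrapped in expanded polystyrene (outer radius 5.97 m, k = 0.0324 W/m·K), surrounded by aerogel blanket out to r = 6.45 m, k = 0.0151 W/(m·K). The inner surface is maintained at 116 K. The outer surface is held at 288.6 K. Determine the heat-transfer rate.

Series thermal resistances, inner to outer:
  R_nickel alloy = (1/5.60 − 1/5.63)/(4πk) = 9.515×10^-4/(4π·13.7) = 5.527×10^-6 K/W
  R_expanded polystyrene = (1/5.63 − 1/5.97)/(4πk) = 0.01012/(4π·0.0324) = 0.02485 K/W
  R_aerogel blanket = (1/5.97 − 1/6.45)/(4πk) = 0.01247/(4π·0.0151) = 0.06569 K/W
ΣR = 5.527×10^-6 + 0.02485 + 0.06569 = 0.09055 K/W
Q = ΔT/ΣR = (116 K − 288.6 K)/0.09055 = -1910 W
(Negative Q ⇒ heat flows inward; heat gain = 1910 W.)

Q = 1910 W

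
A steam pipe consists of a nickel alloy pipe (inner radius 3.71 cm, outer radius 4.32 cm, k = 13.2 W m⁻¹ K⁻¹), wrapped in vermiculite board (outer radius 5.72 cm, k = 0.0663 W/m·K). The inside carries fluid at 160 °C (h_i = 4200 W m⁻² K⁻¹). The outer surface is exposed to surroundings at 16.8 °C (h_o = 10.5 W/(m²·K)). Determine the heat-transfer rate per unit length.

Q' = 152 W/m

Series thermal resistances, inner to outer:
  R'_conv,in = 1/(2πr h) = 1/(2π·0.0371·4200) = 0.001021 m·K/W
  R'_nickel alloy = ln(0.0432/0.0371)/(2πk) = 0.1522/(2π·13.2) = 0.001835 m·K/W
  R'_vermiculite board = ln(0.0572/0.0432)/(2πk) = 0.2807/(2π·0.0663) = 0.6739 m·K/W
  R'_conv,out = 1/(2πr h) = 1/(2π·0.0572·10.5) = 0.2650 m·K/W
ΣR = 0.001021 + 0.001835 + 0.6739 + 0.2650 = 0.9418 m·K/W
Q' = ΔT/ΣR = (160 °C − 16.8 °C)/0.9418 = 152 W/m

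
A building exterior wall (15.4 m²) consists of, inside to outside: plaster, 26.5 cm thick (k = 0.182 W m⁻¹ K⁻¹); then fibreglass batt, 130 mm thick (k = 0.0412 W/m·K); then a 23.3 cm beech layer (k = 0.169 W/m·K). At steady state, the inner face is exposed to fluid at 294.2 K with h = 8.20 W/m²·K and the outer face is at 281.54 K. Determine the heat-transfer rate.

Q = 31.9 W

Treat each layer as a resistance in series:
  R_conv,in = 1/(hA) = 1/(8.20·15.4) = 0.007919 K/W
  R_plaster = L/(kA) = 0.265/(0.182·15.4) = 0.09455 K/W
  R_fibreglass batt = L/(kA) = 0.130/(0.0412·15.4) = 0.2049 K/W
  R_beech = L/(kA) = 0.233/(0.169·15.4) = 0.08953 K/W
ΣR = 0.007919 + 0.09455 + 0.2049 + 0.08953 = 0.3969 K/W
Q = ΔT/ΣR = (294.2 K − 281.54 K)/0.3969 = 31.9 W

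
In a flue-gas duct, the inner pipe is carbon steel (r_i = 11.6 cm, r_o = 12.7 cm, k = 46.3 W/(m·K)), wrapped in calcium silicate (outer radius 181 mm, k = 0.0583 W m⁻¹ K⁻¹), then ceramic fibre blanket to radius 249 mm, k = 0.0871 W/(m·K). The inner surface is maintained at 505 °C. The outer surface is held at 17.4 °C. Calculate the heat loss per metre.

Treat each layer as a resistance in series:
  R'_carbon steel = ln(0.127/0.116)/(2πk) = 0.09060/(2π·46.3) = 3.114×10^-4 m·K/W
  R'_calcium silicate = ln(0.181/0.127)/(2πk) = 0.3543/(2π·0.0583) = 0.9672 m·K/W
  R'_ceramic fibre blanket = ln(0.249/0.181)/(2πk) = 0.3190/(2π·0.0871) = 0.5828 m·K/W
ΣR = 3.114×10^-4 + 0.9672 + 0.5828 = 1.550 m·K/W
Q' = ΔT/ΣR = (505 °C − 17.4 °C)/1.550 = 315 W/m

Q' = 315 W/m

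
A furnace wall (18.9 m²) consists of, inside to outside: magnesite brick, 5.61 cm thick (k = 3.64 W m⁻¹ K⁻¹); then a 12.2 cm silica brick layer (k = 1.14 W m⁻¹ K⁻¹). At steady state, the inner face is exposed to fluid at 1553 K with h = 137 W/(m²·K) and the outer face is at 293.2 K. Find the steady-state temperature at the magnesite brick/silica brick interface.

T = 1332 K

Series thermal resistances, inner to outer:
  R_conv,in = 1/(hA) = 1/(137·18.9) = 3.862×10^-4 K/W
  R_magnesite brick = L/(kA) = 0.0561/(3.64·18.9) = 8.155×10^-4 K/W
  R_silica brick = L/(kA) = 0.122/(1.14·18.9) = 0.005662 K/W
ΣR = 3.862×10^-4 + 8.155×10^-4 + 0.005662 = 0.006864 K/W
Q = ΔT/ΣR = (1553 K − 293.2 K)/0.006864 = 1.835×10^5 W
From the inner boundary to the magnesite brick/silica brick interface, ΣR_partial = 0.001202 K/W.
T_interface = T_in − Q·ΣR_partial = 1553 K − (1.835×10^5)(0.001202) = 1332 K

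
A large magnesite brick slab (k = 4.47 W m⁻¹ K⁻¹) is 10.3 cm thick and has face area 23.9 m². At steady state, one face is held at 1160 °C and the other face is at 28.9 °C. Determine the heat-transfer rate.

Q = 1170 kW

Q = kA·ΔT/L = 4.47 × 23.9 × |1160 °C − 28.9 °C| / 0.103 = 1.17×10^6 W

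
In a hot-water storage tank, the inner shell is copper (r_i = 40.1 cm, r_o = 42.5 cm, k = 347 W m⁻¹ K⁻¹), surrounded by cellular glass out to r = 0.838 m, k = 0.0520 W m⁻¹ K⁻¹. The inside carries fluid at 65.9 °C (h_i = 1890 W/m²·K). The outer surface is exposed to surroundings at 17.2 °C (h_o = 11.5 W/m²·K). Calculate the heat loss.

Q = 27.3 W

Treat each layer as a resistance in series:
  R_conv,in = 1/(4πr²h) = 1/(4π·0.401²·1890) = 2.618×10^-4 K/W
  R_copper = (1/0.401 − 1/0.425)/(4πk) = 0.1408/(4π·347) = 3.230×10^-5 K/W
  R_cellular glass = (1/0.425 − 1/0.838)/(4πk) = 1.160/(4π·0.0520) = 1.775 K/W
  R_conv,out = 1/(4πr²h) = 1/(4π·0.838²·11.5) = 0.009854 K/W
ΣR = 2.618×10^-4 + 3.230×10^-5 + 1.775 + 0.009854 = 1.785 K/W
Q = ΔT/ΣR = (65.9 °C − 17.2 °C)/1.785 = 27.3 W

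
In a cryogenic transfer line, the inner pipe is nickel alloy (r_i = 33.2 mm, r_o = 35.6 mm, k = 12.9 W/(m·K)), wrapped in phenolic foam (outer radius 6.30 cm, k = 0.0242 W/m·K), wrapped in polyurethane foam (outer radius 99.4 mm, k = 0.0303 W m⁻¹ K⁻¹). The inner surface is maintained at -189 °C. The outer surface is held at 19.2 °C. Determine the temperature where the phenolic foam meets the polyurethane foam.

Resistance network (inner→outer):
  R'_nickel alloy = ln(0.0356/0.0332)/(2πk) = 0.06980/(2π·12.9) = 8.611×10^-4 m·K/W
  R'_phenolic foam = ln(0.0630/0.0356)/(2πk) = 0.5708/(2π·0.0242) = 3.754 m·K/W
  R'_polyurethane foam = ln(0.0994/0.0630)/(2πk) = 0.4560/(2π·0.0303) = 2.395 m·K/W
ΣR = 8.611×10^-4 + 3.754 + 2.395 = 6.150 m·K/W
Q' = ΔT/ΣR = (-189 °C − 19.2 °C)/6.150 = -33.85 W/m
From the inner boundary to the phenolic foam/polyurethane foam interface, ΣR_partial = 3.755 m·K/W.
T_interface = T_in − Q'·ΣR_partial = -189 °C − (-33.85)(3.755) = -61.9 °C

T = -61.9 °C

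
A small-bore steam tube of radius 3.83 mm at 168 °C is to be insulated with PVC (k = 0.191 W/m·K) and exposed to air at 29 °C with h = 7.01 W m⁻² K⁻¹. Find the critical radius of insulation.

For a cylinder, r_cr = k_ins/h = 0.191/7.01 = 0.0272 m = 2.72 cm

r_cr = 2.72 cm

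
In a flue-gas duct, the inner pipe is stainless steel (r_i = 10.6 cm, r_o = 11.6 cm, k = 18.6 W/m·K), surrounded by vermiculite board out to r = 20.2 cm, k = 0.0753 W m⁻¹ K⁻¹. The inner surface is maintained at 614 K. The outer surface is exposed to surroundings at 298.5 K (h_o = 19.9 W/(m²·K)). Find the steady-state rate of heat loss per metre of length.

Q' = 260 W/m

Treat each layer as a resistance in series:
  R'_stainless steel = ln(0.116/0.106)/(2πk) = 0.09015/(2π·18.6) = 7.714×10^-4 m·K/W
  R'_vermiculite board = ln(0.202/0.116)/(2πk) = 0.5547/(2π·0.0753) = 1.172 m·K/W
  R'_conv,out = 1/(2πr h) = 1/(2π·0.202·19.9) = 0.03959 m·K/W
ΣR = 7.714×10^-4 + 1.172 + 0.03959 = 1.212 m·K/W
Q' = ΔT/ΣR = (614 K − 298.5 K)/1.212 = 260 W/m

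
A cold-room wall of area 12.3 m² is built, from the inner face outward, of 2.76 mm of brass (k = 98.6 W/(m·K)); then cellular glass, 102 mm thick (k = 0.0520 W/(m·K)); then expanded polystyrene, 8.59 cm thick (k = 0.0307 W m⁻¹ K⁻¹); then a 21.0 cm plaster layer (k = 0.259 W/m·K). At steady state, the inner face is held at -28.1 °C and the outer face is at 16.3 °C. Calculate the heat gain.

Resistance network (inner→outer):
  R_brass = L/(kA) = 0.00276/(98.6·12.3) = 2.276×10^-6 K/W
  R_cellular glass = L/(kA) = 0.102/(0.0520·12.3) = 0.1595 K/W
  R_expanded polystyrene = L/(kA) = 0.0859/(0.0307·12.3) = 0.2275 K/W
  R_plaster = L/(kA) = 0.210/(0.259·12.3) = 0.06592 K/W
ΣR = 2.276×10^-6 + 0.1595 + 0.2275 + 0.06592 = 0.4529 K/W
Q = ΔT/ΣR = (-28.1 °C − 16.3 °C)/0.4529 = -98.0 W
(Negative Q ⇒ heat flows inward; heat gain = 98.0 W.)

Q = 98.0 W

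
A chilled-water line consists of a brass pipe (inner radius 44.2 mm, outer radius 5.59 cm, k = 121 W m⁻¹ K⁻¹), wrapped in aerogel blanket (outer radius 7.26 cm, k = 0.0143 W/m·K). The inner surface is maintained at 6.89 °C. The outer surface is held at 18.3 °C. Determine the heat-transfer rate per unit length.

Q' = 3.92 W/m

Series thermal resistances, inner to outer:
  R'_brass = ln(0.0559/0.0442)/(2πk) = 0.2348/(2π·121) = 3.089×10^-4 m·K/W
  R'_aerogel blanket = ln(0.0726/0.0559)/(2πk) = 0.2614/(2π·0.0143) = 2.909 m·K/W
ΣR = 3.089×10^-4 + 2.909 = 2.909 m·K/W
Q' = ΔT/ΣR = (6.89 °C − 18.3 °C)/2.909 = -3.92 W/m
(Negative Q' ⇒ heat flows inward; heat gain = 3.92 W/m.)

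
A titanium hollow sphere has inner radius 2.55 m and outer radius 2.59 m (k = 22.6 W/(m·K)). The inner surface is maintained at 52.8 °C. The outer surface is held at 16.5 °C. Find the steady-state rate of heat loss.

Q = 4πk·ΔT/(1/r₁ − 1/r₂) = 4π × 22.6 × 36.3 / (1/2.55 − 1/2.59) = 1.70×10^6 W

Q = 1700 kW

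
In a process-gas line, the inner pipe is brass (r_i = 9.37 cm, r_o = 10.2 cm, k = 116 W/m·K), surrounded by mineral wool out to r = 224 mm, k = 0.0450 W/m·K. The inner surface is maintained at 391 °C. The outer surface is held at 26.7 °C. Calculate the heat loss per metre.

Q' = 131 W/m

Resistance network (inner→outer):
  R'_brass = ln(0.102/0.0937)/(2πk) = 0.08487/(2π·116) = 1.165×10^-4 m·K/W
  R'_mineral wool = ln(0.224/0.102)/(2πk) = 0.7867/(2π·0.0450) = 2.782 m·K/W
ΣR = 1.165×10^-4 + 2.782 = 2.782 m·K/W
Q' = ΔT/ΣR = (391 °C − 26.7 °C)/2.782 = 131 W/m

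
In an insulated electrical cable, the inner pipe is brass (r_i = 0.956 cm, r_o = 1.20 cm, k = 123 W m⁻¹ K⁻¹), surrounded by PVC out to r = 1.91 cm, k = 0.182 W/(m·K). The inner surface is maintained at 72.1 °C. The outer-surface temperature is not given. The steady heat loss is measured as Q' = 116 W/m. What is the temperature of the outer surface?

T_out = 24.9 °C

Series resistances:
  R'_brass = ln(0.0120/0.00956)/(2πk) = 0.2273/(2π·123) = 2.941×10^-4 m·K/W
  R'_PVC = ln(0.0191/0.0120)/(2πk) = 0.4648/(2π·0.182) = 0.4064 m·K/W
ΣR = 0.4067 m·K/W
ΔT = Q'·ΣR = 116 × 0.4067 = 47.18 K
Heat flows outward, so T_out = T_in − ΔT = 72.1 − 47.18 = 24.9 °C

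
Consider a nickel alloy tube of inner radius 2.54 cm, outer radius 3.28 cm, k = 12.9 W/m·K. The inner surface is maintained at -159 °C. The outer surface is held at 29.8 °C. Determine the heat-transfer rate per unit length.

Q' = 59.9 kW/m

Q' = 2πk·ΔT/ln(r₂/r₁) = 2π × 12.9 × 188.8 / ln(0.0328/0.0254) = 59900 W/m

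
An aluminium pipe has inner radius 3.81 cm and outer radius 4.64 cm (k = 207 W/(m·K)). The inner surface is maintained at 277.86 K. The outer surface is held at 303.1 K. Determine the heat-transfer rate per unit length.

Q' = 2πk·ΔT/ln(r₂/r₁) = 2π × 207 × 25.24 / ln(0.0464/0.0381) = 1.67×10^5 W/m

Q' = 167 kW/m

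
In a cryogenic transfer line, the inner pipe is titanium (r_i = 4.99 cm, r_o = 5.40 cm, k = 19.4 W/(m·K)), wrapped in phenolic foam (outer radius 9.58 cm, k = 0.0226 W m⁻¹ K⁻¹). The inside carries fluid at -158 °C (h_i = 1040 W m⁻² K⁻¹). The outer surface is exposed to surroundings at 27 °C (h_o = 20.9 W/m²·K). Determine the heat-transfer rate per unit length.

Q' = 44.9 W/m

Series thermal resistances, inner to outer:
  R'_conv,in = 1/(2πr h) = 1/(2π·0.0499·1040) = 0.003067 m·K/W
  R'_titanium = ln(0.0540/0.0499)/(2πk) = 0.07896/(2π·19.4) = 6.478×10^-4 m·K/W
  R'_phenolic foam = ln(0.0958/0.0540)/(2πk) = 0.5733/(2π·0.0226) = 4.037 m·K/W
  R'_conv,out = 1/(2πr h) = 1/(2π·0.0958·20.9) = 0.07949 m·K/W
ΣR = 0.003067 + 6.478×10^-4 + 4.037 + 0.07949 = 4.120 m·K/W
Q' = ΔT/ΣR = (-158 °C − 27 °C)/4.120 = -44.9 W/m
(Negative Q' ⇒ heat flows inward; heat gain = 44.9 W/m.)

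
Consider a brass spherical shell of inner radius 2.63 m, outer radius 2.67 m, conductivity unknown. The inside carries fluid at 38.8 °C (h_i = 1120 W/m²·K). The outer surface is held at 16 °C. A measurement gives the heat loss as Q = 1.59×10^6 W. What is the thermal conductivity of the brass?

k = 111 W/m·K

ΣR = ΔT/Q = |38.8 − 16|/1.59×10^6 = 1.434×10^-5 K/W
Known resistances:
  R_conv,in = 1/(4πr²h) = 1/(4π·2.63²·1120) = 1.027×10^-5 K/W
R_brass = ΣR − ΣR_known = 1.434×10^-5 − 1.027×10^-5 = 4.070×10^-6 K/W
(1/r₁−1/r₂)/(4πk) = 4.070×10^-6 ⇒ k = 0.005696/(4π·4.070×10^-6) = 111 W/m·K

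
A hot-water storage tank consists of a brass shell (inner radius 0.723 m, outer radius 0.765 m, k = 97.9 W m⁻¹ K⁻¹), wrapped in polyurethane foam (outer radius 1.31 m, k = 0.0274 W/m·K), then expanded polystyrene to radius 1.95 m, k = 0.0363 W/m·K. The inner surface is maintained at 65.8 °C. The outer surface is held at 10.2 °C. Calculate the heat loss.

Q = 26.1 W

Treat each layer as a resistance in series:
  R_brass = (1/0.723 − 1/0.765)/(4πk) = 0.07594/(4π·97.9) = 6.172×10^-5 K/W
  R_polyurethane foam = (1/0.765 − 1/1.31)/(4πk) = 0.5438/(4π·0.0274) = 1.579 K/W
  R_expanded polystyrene = (1/1.31 − 1/1.95)/(4πk) = 0.2505/(4π·0.0363) = 0.5492 K/W
ΣR = 6.172×10^-5 + 1.579 + 0.5492 = 2.128 K/W
Q = ΔT/ΣR = (65.8 °C − 10.2 °C)/2.128 = 26.1 W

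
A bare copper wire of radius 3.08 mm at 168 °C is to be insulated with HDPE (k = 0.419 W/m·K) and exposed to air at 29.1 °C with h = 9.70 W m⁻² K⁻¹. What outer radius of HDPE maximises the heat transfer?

r_cr = 4.32 cm

For a cylinder, r_cr = k_ins/h = 0.419/9.70 = 0.0432 m = 4.32 cm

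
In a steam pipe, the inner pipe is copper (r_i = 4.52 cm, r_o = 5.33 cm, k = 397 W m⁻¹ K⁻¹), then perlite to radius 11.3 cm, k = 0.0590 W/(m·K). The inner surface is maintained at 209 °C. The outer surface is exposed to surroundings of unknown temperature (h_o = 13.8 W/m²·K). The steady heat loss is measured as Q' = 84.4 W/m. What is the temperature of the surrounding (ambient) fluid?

Series resistances:
  R'_copper = ln(0.0533/0.0452)/(2πk) = 0.1648/(2π·397) = 6.608×10^-5 m·K/W
  R'_perlite = ln(0.113/0.0533)/(2πk) = 0.7515/(2π·0.0590) = 2.027 m·K/W
  R'_conv,out = 1/(2πr h) = 1/(2π·0.113·13.8) = 0.1021 m·K/W
ΣR = 2.129 m·K/W
ΔT = Q'·ΣR = 84.4 × 2.129 = 179.7 K
Heat flows outward, so T_out = T_in − ΔT = 209 − 179.7 = 29.3 °C

T_out = 29.3 °C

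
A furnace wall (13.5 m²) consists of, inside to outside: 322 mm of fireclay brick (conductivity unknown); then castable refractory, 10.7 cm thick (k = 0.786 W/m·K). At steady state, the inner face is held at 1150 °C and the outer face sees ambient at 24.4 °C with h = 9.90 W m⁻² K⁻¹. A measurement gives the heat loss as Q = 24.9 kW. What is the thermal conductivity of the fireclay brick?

ΣR = ΔT/Q = |1150 − 24.4|/24900 = 0.04520 K/W
Known resistances:
  R_castable refractory = L/(kA) = 0.107/(0.786·13.5) = 0.01008 K/W
  R_conv,out = 1/(hA) = 1/(9.90·13.5) = 0.007482 K/W
R_fireclay brick = ΣR − ΣR_known = 0.04520 − 0.01756 = 0.02764 K/W
L/(kA) = 0.02764 ⇒ k = 0.322/(0.02764·13.5) = 0.863 W/m·K

k = 0.863 W/m·K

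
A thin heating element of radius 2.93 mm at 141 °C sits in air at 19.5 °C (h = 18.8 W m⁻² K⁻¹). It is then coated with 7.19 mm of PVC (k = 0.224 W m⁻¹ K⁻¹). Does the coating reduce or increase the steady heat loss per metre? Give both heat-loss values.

increases: 42.1 → 70.8 W/m

Critical radius for a cylinder: r_cr = k/h = 0.0119 m = 1.19 cm.
Outer radius after coating: r₂ = 0.00293 + 0.00719 = 0.01012 m.
Since r₁ < r_cr and r₂ ≤ r_cr, the coating moves toward the maximum at r_cr — heat loss rises.
Bare: R = 1/(2πr₁h) = 2.889 m·K/W; Q = 121.5/2.889 = 42.1 W/m.
Coated: R = R_cond + R_conv = 1.717 m·K/W; Q = 121.5/1.717 = 70.8 W/m.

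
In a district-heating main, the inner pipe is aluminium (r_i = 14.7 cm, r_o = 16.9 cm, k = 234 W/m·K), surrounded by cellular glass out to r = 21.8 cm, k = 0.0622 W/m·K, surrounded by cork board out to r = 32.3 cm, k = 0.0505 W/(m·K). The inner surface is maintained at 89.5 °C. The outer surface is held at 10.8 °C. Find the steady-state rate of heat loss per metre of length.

Q' = 41.6 W/m

Resistance network (inner→outer):
  R'_aluminium = ln(0.169/0.147)/(2πk) = 0.1395/(2π·234) = 9.486×10^-5 m·K/W
  R'_cellular glass = ln(0.218/0.169)/(2πk) = 0.2546/(2π·0.0622) = 0.6515 m·K/W
  R'_cork board = ln(0.323/0.218)/(2πk) = 0.3932/(2π·0.0505) = 1.239 m·K/W
ΣR = 9.486×10^-5 + 0.6515 + 1.239 = 1.891 m·K/W
Q' = ΔT/ΣR = (89.5 °C − 10.8 °C)/1.891 = 41.6 W/m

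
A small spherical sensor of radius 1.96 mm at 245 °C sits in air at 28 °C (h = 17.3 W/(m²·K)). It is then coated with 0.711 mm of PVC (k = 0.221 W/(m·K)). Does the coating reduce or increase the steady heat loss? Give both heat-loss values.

Critical radius for a sphere: r_cr = 2k/h = 0.0255 m = 2.55 cm.
Outer radius after coating: r₂ = 0.00196 + 7.11×10^-4 = 0.002671 m.
Since r₁ < r_cr and r₂ ≤ r_cr, the coating moves toward the maximum at r_cr — heat loss rises.
Bare: R = 1/(4πr₁²h) = 1197 K/W; Q = 217/1197 = 0.181 W.
Coated: R = R_cond + R_conv = 693.7 K/W; Q = 217/693.7 = 0.313 W.

increases: 0.181 → 0.313 W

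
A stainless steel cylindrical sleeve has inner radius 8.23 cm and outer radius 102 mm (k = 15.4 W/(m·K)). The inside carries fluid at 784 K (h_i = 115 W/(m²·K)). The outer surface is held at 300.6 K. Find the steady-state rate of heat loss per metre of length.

Treat each layer as a resistance in series:
  R'_conv,in = 1/(2πr h) = 1/(2π·0.0823·115) = 0.01682 m·K/W
  R'_stainless steel = ln(0.102/0.0823)/(2πk) = 0.2146/(2π·15.4) = 0.002218 m·K/W
ΣR = 0.01682 + 0.002218 = 0.01904 m·K/W
Q' = ΔT/ΣR = (784 K − 300.6 K)/0.01904 = 25400 W/m

Q' = 25400 W/m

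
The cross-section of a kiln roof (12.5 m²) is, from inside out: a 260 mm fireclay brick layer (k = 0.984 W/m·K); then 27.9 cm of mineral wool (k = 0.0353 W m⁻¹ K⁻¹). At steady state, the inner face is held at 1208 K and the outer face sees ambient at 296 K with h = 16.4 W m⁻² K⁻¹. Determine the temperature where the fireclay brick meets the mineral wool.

T = 1179 K

Treat each layer as a resistance in series:
  R_fireclay brick = L/(kA) = 0.260/(0.984·12.5) = 0.02114 K/W
  R_mineral wool = L/(kA) = 0.279/(0.0353·12.5) = 0.6323 K/W
  R_conv,out = 1/(hA) = 1/(16.4·12.5) = 0.004878 K/W
ΣR = 0.02114 + 0.6323 + 0.004878 = 0.6583 K/W
Q = ΔT/ΣR = (1208 K − 296 K)/0.6583 = 1385 W
From the inner boundary to the fireclay brick/mineral wool interface, ΣR_partial = 0.02114 K/W.
T_interface = T_in − Q·ΣR_partial = 1208 K − (1385)(0.02114) = 1179 K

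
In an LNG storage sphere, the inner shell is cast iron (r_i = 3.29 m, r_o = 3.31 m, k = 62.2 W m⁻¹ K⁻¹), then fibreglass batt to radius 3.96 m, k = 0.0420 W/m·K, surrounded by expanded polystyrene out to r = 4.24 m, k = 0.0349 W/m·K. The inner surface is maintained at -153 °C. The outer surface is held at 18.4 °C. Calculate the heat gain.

Q = 1300 W

Treat each layer as a resistance in series:
  R_cast iron = (1/3.29 − 1/3.31)/(4πk) = 0.001837/(4π·62.2) = 2.350×10^-6 K/W
  R_fibreglass batt = (1/3.31 − 1/3.96)/(4πk) = 0.04959/(4π·0.0420) = 0.09396 K/W
  R_expanded polystyrene = (1/3.96 − 1/4.24)/(4πk) = 0.01668/(4π·0.0349) = 0.03802 K/W
ΣR = 2.350×10^-6 + 0.09396 + 0.03802 = 0.1320 K/W
Q = ΔT/ΣR = (-153 °C − 18.4 °C)/0.1320 = -1300 W
(Negative Q ⇒ heat flows inward; heat gain = 1300 W.)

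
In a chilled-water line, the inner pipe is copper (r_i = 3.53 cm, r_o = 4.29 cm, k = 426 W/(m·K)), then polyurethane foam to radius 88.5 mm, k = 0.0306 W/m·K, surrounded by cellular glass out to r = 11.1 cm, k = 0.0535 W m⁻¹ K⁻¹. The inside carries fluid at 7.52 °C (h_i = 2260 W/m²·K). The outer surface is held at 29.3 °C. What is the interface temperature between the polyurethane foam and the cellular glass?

T = 26.0 °C

Resistance network (inner→outer):
  R'_conv,in = 1/(2πr h) = 1/(2π·0.0353·2260) = 0.001995 m·K/W
  R'_copper = ln(0.0429/0.0353)/(2πk) = 0.1950/(2π·426) = 7.285×10^-5 m·K/W
  R'_polyurethane foam = ln(0.0885/0.0429)/(2πk) = 0.7241/(2π·0.0306) = 3.766 m·K/W
  R'_cellular glass = ln(0.111/0.0885)/(2πk) = 0.2265/(2π·0.0535) = 0.6739 m·K/W
ΣR = 0.001995 + 7.285×10^-5 + 3.766 + 0.6739 = 4.442 m·K/W
Q' = ΔT/ΣR = (7.52 °C − 29.3 °C)/4.442 = -4.903 W/m
From the inner boundary to the polyurethane foam/cellular glass interface, ΣR_partial = 3.768 m·K/W.
T_interface = T_in − Q'·ΣR_partial = 7.52 °C − (-4.903)(3.768) = 26.0 °C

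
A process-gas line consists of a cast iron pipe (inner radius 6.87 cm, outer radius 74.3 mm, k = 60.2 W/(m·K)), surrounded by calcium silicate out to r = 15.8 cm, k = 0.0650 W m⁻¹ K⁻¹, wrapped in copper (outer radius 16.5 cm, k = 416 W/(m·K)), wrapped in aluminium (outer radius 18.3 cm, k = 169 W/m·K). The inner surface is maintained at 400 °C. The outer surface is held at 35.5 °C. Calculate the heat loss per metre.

Q' = 197 W/m

Series thermal resistances, inner to outer:
  R'_cast iron = ln(0.0743/0.0687)/(2πk) = 0.07836/(2π·60.2) = 2.072×10^-4 m·K/W
  R'_calcium silicate = ln(0.158/0.0743)/(2πk) = 0.7545/(2π·0.0650) = 1.847 m·K/W
  R'_copper = ln(0.165/0.158)/(2πk) = 0.04335/(2π·416) = 1.659×10^-5 m·K/W
  R'_aluminium = ln(0.183/0.165)/(2πk) = 0.1035/(2π·169) = 9.751×10^-5 m·K/W
ΣR = 2.072×10^-4 + 1.847 + 1.659×10^-5 + 9.751×10^-5 = 1.847 m·K/W
Q' = ΔT/ΣR = (400 °C − 35.5 °C)/1.847 = 197 W/m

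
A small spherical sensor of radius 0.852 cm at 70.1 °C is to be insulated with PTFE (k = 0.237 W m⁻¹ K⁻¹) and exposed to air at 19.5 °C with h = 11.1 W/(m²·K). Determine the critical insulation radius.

For a sphere, r_cr = 2k_ins/h = 2·0.237/11.1 = 0.0427 m = 4.27 cm

r_cr = 4.27 cm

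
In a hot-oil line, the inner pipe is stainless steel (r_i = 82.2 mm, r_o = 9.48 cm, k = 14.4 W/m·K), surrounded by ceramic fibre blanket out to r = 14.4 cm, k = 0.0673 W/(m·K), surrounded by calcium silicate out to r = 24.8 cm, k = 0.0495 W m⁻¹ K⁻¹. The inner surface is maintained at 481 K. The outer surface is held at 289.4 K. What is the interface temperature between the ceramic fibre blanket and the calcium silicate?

T = 412 K

Treat each layer as a resistance in series:
  R'_stainless steel = ln(0.0948/0.0822)/(2πk) = 0.1426/(2π·14.4) = 0.001576 m·K/W
  R'_ceramic fibre blanket = ln(0.144/0.0948)/(2πk) = 0.4180/(2π·0.0673) = 0.9886 m·K/W
  R'_calcium silicate = ln(0.248/0.144)/(2πk) = 0.5436/(2π·0.0495) = 1.748 m·K/W
ΣR = 0.001576 + 0.9886 + 1.748 = 2.738 m·K/W
Q' = ΔT/ΣR = (481 K − 289.4 K)/2.738 = 69.98 W/m
From the inner boundary to the ceramic fibre blanket/calcium silicate interface, ΣR_partial = 0.9902 m·K/W.
T_interface = T_in − Q'·ΣR_partial = 481 K − (69.98)(0.9902) = 412 K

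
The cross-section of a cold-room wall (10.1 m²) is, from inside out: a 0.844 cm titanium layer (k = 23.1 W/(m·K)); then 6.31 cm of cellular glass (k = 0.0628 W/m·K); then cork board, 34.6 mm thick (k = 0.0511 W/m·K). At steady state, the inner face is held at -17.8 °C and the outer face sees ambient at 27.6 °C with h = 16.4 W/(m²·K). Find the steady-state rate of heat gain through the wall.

Q = 263 W

Resistance network (inner→outer):
  R_titanium = L/(kA) = 0.00844/(23.1·10.1) = 3.618×10^-5 K/W
  R_cellular glass = L/(kA) = 0.0631/(0.0628·10.1) = 0.09948 K/W
  R_cork board = L/(kA) = 0.0346/(0.0511·10.1) = 0.06704 K/W
  R_conv,out = 1/(hA) = 1/(16.4·10.1) = 0.006037 K/W
ΣR = 3.618×10^-5 + 0.09948 + 0.06704 + 0.006037 = 0.1726 K/W
Q = ΔT/ΣR = (-17.8 °C − 27.6 °C)/0.1726 = -263 W
(Negative Q ⇒ heat flows inward; heat gain = 263 W.)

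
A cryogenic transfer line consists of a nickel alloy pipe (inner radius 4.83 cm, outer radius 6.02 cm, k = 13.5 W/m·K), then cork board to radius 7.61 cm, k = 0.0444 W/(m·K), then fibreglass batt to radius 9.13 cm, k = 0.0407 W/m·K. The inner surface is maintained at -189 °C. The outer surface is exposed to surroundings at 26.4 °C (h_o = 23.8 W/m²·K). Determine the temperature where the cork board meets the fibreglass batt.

Series thermal resistances, inner to outer:
  R'_nickel alloy = ln(0.0602/0.0483)/(2πk) = 0.2202/(2π·13.5) = 0.002596 m·K/W
  R'_cork board = ln(0.0761/0.0602)/(2πk) = 0.2344/(2π·0.0444) = 0.8401 m·K/W
  R'_fibreglass batt = ln(0.0913/0.0761)/(2πk) = 0.1821/(2π·0.0407) = 0.7121 m·K/W
  R'_conv,out = 1/(2πr h) = 1/(2π·0.0913·23.8) = 0.07324 m·K/W
ΣR = 0.002596 + 0.8401 + 0.7121 + 0.07324 = 1.628 m·K/W
Q' = ΔT/ΣR = (-189 °C − 26.4 °C)/1.628 = -132.3 W/m
From the inner boundary to the cork board/fibreglass batt interface, ΣR_partial = 0.8427 m·K/W.
T_interface = T_in − Q'·ΣR_partial = -189 °C − (-132.3)(0.8427) = -77.5 °C

T = -77.5 °C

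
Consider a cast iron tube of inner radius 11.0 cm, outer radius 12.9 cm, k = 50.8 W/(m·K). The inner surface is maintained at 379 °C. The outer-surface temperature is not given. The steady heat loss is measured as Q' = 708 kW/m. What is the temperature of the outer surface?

T_out = 25.6 °C

Sum the resistances:
  R'_cast iron = ln(0.129/0.110)/(2πk) = 0.1593/(2π·50.8) = 4.992×10^-4 m·K/W
ΣR = 4.992×10^-4 m·K/W
ΔT = Q'·ΣR = 7.08×10^5 × 4.992×10^-4 = 353.4 K
Heat flows outward, so T_out = T_in − ΔT = 379 − 353.4 = 25.6 °C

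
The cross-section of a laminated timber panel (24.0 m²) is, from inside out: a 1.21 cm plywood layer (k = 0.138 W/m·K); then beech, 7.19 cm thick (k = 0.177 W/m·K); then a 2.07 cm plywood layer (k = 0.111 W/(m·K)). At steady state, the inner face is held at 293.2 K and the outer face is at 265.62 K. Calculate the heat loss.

Q = 973 W

Series thermal resistances, inner to outer:
  R_plywood = L/(kA) = 0.0121/(0.138·24.0) = 0.003653 K/W
  R_beech = L/(kA) = 0.0719/(0.177·24.0) = 0.01693 K/W
  R_plywood = L/(kA) = 0.0207/(0.111·24.0) = 0.007770 K/W
ΣR = 0.003653 + 0.01693 + 0.007770 = 0.02835 K/W
Q = ΔT/ΣR = (293.2 K − 265.62 K)/0.02835 = 973 W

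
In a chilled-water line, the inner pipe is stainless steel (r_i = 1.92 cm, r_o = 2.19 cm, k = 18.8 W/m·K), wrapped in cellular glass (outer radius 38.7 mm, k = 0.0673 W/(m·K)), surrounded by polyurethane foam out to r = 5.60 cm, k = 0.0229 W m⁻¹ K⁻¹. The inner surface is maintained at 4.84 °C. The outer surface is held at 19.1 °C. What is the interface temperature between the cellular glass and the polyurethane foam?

Series thermal resistances, inner to outer:
  R'_stainless steel = ln(0.0219/0.0192)/(2πk) = 0.1316/(2π·18.8) = 0.001114 m·K/W
  R'_cellular glass = ln(0.0387/0.0219)/(2πk) = 0.5694/(2π·0.0673) = 1.346 m·K/W
  R'_polyurethane foam = ln(0.0560/0.0387)/(2πk) = 0.3695/(2π·0.0229) = 2.568 m·K/W
ΣR = 0.001114 + 1.346 + 2.568 = 3.915 m·K/W
Q' = ΔT/ΣR = (4.84 °C − 19.1 °C)/3.915 = -3.642 W/m
From the inner boundary to the cellular glass/polyurethane foam interface, ΣR_partial = 1.347 m·K/W.
T_interface = T_in − Q'·ΣR_partial = 4.84 °C − (-3.642)(1.347) = 9.75 °C

T = 9.75 °C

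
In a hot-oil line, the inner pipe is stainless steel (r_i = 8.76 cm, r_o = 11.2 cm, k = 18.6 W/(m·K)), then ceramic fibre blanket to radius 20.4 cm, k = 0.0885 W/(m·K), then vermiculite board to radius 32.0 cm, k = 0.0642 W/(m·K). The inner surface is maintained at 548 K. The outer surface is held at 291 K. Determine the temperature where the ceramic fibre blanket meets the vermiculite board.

T = 422 K

Treat each layer as a resistance in series:
  R'_stainless steel = ln(0.112/0.0876)/(2πk) = 0.2457/(2π·18.6) = 0.002103 m·K/W
  R'_ceramic fibre blanket = ln(0.204/0.112)/(2πk) = 0.5996/(2π·0.0885) = 1.078 m·K/W
  R'_vermiculite board = ln(0.320/0.204)/(2πk) = 0.4502/(2π·0.0642) = 1.116 m·K/W
ΣR = 0.002103 + 1.078 + 1.116 = 2.196 m·K/W
Q' = ΔT/ΣR = (548 K − 291 K)/2.196 = 117.0 W/m
From the inner boundary to the ceramic fibre blanket/vermiculite board interface, ΣR_partial = 1.080 m·K/W.
T_interface = T_in − Q'·ΣR_partial = 548 K − (117.0)(1.080) = 422 K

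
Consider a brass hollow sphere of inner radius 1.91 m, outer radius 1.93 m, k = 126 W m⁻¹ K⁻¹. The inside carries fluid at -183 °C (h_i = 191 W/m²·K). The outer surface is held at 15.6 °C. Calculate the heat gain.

Treat each layer as a resistance in series:
  R_conv,in = 1/(4πr²h) = 1/(4π·1.91²·191) = 1.142×10^-4 K/W
  R_brass = (1/1.91 − 1/1.93)/(4πk) = 0.005425/(4π·126) = 3.427×10^-6 K/W
ΣR = 1.142×10^-4 + 3.427×10^-6 = 1.176×10^-4 K/W
Q = ΔT/ΣR = (-183 °C − 15.6 °C)/1.176×10^-4 = -1.69×10^6 W
(Negative Q ⇒ heat flows inward; heat gain = 1.69×10^6 W.)

Q = 1.69×10^6 W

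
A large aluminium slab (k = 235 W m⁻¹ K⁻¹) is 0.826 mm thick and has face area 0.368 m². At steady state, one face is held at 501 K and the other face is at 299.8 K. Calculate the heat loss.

Q = 2.11×10^7 W

Q = kA·ΔT/L = 235 × 0.368 × |501 K − 299.8 K| / 8.26×10^-4 = 2.11×10^7 W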